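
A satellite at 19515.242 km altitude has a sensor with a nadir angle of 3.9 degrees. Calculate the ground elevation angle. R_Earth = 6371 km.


r = R_E + alt = 25886.2420 km
Law of sines in the satellite / Earth-center / ground-point triangle:
  sin(nadir)/R_E = sin(90 + el)/r  =>  cos(el) = (r/R_E)*sin(nadir)
cos(el) = (25886.2420 / 6371.0000) * sin(3.9 deg) = 0.2763554
el = arccos(0.2763554) = 73.9572 deg
(Earth-central angle = 90 - nadir - el = 12.1428 deg)

73.9572 degrees


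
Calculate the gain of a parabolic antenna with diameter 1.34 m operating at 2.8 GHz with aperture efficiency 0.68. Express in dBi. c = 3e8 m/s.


lambda = c/f = 3e8 / 2.8e+09 = 0.1071429 m
G = eta*(pi*D/lambda)^2 = 0.68*(pi*1.34/0.1071429)^2
G = 1049.7643 (linear)
G = 10*log10(1049.7643) = 30.2109 dBi

30.2109 dBi


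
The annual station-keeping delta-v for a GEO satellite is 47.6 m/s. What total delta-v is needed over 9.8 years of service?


dV = rate * years = 47.6 * 9.8
dV = 466.4800 m/s

466.4800 m/s


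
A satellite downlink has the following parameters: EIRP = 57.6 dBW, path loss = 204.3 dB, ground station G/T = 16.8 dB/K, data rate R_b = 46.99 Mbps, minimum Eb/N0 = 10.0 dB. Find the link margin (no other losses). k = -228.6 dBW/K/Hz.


C/N0 = EIRP - FSPL + G/T - k = 57.6 - 204.3 + 16.8 - (-228.6)
C/N0 = 98.7000 dB-Hz
R_b = 46.99 Mbps = 4.699e+07 bps -> 10*log10(R_b) = 76.7201 dB-Hz
Eb/N0 = C/N0 - 10*log10(R_b) = 98.7000 - 76.7201 = 21.9799 dB
Margin = Eb/N0 - Eb/N0_req = 21.9799 - 10.0 = 11.9799 dB (link closes)

11.9799 dB


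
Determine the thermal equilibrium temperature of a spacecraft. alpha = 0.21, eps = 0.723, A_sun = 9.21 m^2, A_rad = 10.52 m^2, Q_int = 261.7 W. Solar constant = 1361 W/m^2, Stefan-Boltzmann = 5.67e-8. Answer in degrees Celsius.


Numerator = alpha*S*A_sun + Q_int = 0.21*1361*9.21 + 261.7 = 2894.0101 W
Denominator = eps*sigma*A_rad = 0.723*5.67e-8*10.52 = 4.3125793e-07 W/K^4
T^4 = 6.7106246e+09 K^4
T = 286.2139 K = 13.0639 C

13.0639 degrees Celsius


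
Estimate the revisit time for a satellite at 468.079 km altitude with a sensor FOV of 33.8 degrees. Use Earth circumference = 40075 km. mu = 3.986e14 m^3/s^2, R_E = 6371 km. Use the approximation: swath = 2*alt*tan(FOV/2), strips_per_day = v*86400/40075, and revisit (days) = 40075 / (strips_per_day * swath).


swath = 2*468.079*tan(0.2949606) = 284.4265 km
v = sqrt(mu/r) = 7634.3108 m/s = 7.6343 km/s
strips/day = v*86400/40075 = 7.6343*86400/40075 = 16.4593
coverage/day = strips * swath = 16.4593 * 284.4265 = 4681.4477 km
revisit = 40075 / 4681.4477 = 8.5604 days

8.5604 days


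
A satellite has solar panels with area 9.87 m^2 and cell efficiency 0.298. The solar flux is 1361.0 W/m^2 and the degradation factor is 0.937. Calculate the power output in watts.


P = area * eta * S * degradation
P = 9.87 * 0.298 * 1361.0 * 0.937
P = 3750.8624 W

3750.8624 W


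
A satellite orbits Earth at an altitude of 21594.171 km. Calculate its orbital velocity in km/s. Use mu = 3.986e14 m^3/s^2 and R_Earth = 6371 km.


r = R_E + alt = 6371.0 + 21594.171 = 27965.1710 km = 2.7965171e+07 m
v = sqrt(mu/r) = sqrt(3.986e14 / 2.7965171e+07) = 3775.3734 m/s = 3.7754 km/s

3.7754 km/s


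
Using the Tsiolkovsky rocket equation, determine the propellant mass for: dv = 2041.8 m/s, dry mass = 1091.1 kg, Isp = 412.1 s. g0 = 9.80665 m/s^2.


ve = Isp * g0 = 412.1 * 9.80665 = 4041.320465 m/s
mass ratio = exp(dv/ve) = exp(2041.8/4041.320465) = 1.65736817
m_prop = m_dry * (mr - 1) = 1091.1 * (1.65736817 - 1)
m_prop = 717.2544 kg

717.2544 kg


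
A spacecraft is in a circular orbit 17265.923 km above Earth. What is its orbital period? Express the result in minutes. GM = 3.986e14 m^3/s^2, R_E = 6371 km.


r = 23636.9230 km = 2.3636923e+07 m
T = 2*pi*sqrt(r^3/mu) = 2*pi*sqrt(1.3206046e+22 / 3.986e14)
T = 36165.7630 s = 602.7627 min

602.7627 minutes


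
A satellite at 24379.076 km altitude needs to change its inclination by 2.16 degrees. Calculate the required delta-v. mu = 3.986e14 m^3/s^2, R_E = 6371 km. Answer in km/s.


r = 30750.0760 km = 3.0750076e+07 m
V = sqrt(mu/r) = 3600.3569 m/s
di = 2.16 deg = 0.03769911 rad
dV = 2*V*sin(di/2) = 2*3600.3569*sin(0.01884956)
dV = 135.7222 m/s = 0.1357222 km/s

0.1357 km/s


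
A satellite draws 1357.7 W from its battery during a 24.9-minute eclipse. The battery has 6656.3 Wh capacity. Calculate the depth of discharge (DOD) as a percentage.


E_used = P * t / 60 = 1357.7 * 24.9 / 60 = 563.4455 Wh
DOD = E_used / E_total * 100 = 563.4455 / 6656.3 * 100
DOD = 8.4648 %

8.4648 %


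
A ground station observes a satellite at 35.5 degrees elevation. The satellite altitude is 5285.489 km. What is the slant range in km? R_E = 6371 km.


h = 5285.489 km, el = 35.5 deg
d = -R_E*sin(el) + sqrt((R_E*sin(el))^2 + 2*R_E*h + h^2)
d = -6371.0000*sin(0.6195919) + sqrt((6371.0000*0.580703)^2 + 2*6371.0000*5285.489 + 5285.489^2)
d = 6739.2862 km

6739.2862 km


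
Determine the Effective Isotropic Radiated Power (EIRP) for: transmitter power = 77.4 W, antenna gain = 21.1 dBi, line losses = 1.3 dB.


Pt = 77.4 W = 18.8874 dBW
EIRP = Pt_dBW + Gt - losses = 18.8874 + 21.1 - 1.3 = 38.6874 dBW

38.6874 dBW


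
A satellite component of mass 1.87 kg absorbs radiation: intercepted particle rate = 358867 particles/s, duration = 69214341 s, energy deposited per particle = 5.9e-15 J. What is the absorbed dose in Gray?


Total energy deposited = rate * time * E_per
  = 358867 * 69214341 * 5.9e-15 = 0.1465486 J
Dose = E_total / mass = 0.1465486 / 1.87
Dose = 0.07836823 Gy

0.0784 Gy


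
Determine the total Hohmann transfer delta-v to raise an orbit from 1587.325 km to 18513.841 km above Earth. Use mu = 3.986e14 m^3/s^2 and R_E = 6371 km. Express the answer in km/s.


r1 = 7958.3250 km = 7.958325e+06 m
r2 = 24884.8410 km = 2.4884841e+07 m
dv1 = sqrt(mu/r1)*(sqrt(2*r2/(r1+r2)) - 1) = 1634.8570 m/s
dv2 = sqrt(mu/r2)*(1 - sqrt(2*r1/(r1+r2))) = 1216.0721 m/s
total dv = |dv1| + |dv2| = 1634.8570 + 1216.0721 = 2850.9291 m/s = 2.8509 km/s

2.8509 km/s


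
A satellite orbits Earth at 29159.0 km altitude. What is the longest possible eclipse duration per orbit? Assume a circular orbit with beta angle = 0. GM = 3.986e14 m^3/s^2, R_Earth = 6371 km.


r = 35530.0000 km
T = 1110.8433 min
Eclipse fraction = arcsin(R_E/r)/pi = arcsin(6371.0000/35530.0000)/pi
= arcsin(0.1793133)/pi = 0.05738756
Eclipse duration = 0.05738756 * 1110.8433 = 63.7486 min

63.7486 minutes


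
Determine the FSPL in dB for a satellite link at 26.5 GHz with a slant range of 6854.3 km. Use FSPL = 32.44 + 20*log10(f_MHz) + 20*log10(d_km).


f = 26.5 GHz = 26500.0000 MHz
d = 6854.3 km
FSPL = 32.44 + 20*log10(26500.0000) + 20*log10(6854.3)
FSPL = 32.44 + 88.4649 + 76.7193
FSPL = 197.6242 dB

197.6242 dB


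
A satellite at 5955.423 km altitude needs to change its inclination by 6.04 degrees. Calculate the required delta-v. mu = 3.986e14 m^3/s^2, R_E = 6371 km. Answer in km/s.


r = 12326.4230 km = 1.2326423e+07 m
V = sqrt(mu/r) = 5686.5664 m/s
di = 6.04 deg = 0.1054179 rad
dV = 2*V*sin(di/2) = 2*5686.5664*sin(0.05270894)
dV = 599.1883 m/s = 0.5991883 km/s

0.5992 km/s


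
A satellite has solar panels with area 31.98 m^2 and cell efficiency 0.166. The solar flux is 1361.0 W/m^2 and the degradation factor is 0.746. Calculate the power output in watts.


P = area * eta * S * degradation
P = 31.98 * 0.166 * 1361.0 * 0.746
P = 5389.9347 W

5389.9347 W


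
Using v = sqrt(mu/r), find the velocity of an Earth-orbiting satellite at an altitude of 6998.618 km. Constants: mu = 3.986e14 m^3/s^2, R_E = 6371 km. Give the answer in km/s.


r = R_E + alt = 6371.0 + 6998.618 = 13369.6180 km = 1.3369618e+07 m
v = sqrt(mu/r) = sqrt(3.986e14 / 1.3369618e+07) = 5460.2075 m/s = 5.4602 km/s

5.4602 km/s


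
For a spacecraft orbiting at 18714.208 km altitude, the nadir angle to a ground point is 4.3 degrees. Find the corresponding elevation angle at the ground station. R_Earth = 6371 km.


r = R_E + alt = 25085.2080 km
Law of sines in the satellite / Earth-center / ground-point triangle:
  sin(nadir)/R_E = sin(90 + el)/r  =>  cos(el) = (r/R_E)*sin(nadir)
cos(el) = (25085.2080 / 6371.0000) * sin(4.3 deg) = 0.2952216
el = arccos(0.2952216) = 72.8292 deg
(Earth-central angle = 90 - nadir - el = 12.8708 deg)

72.8292 degrees


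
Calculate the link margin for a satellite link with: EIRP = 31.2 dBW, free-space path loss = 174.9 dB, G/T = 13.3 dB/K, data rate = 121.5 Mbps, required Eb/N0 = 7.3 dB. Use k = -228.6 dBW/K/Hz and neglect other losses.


C/N0 = EIRP - FSPL + G/T - k = 31.2 - 174.9 + 13.3 - (-228.6)
C/N0 = 98.2000 dB-Hz
R_b = 121.5 Mbps = 1.215e+08 bps -> 10*log10(R_b) = 80.8458 dB-Hz
Eb/N0 = C/N0 - 10*log10(R_b) = 98.2000 - 80.8458 = 17.3542 dB
Margin = Eb/N0 - Eb/N0_req = 17.3542 - 7.3 = 10.0542 dB (link closes)

10.0542 dB


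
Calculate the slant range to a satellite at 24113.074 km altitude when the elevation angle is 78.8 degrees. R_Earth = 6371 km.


h = 24113.074 km, el = 78.8 deg
d = -R_E*sin(el) + sqrt((R_E*sin(el))^2 + 2*R_E*h + h^2)
d = -6371.0000*sin(1.3753) + sqrt((6371.0000*0.9809552)^2 + 2*6371.0000*24113.074 + 24113.074^2)
d = 24209.2816 km

24209.2816 km


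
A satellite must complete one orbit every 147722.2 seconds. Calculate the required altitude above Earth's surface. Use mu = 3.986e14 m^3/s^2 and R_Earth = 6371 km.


T = 147722.2 s
r = (mu*T^2/(4*pi^2))^(1/3) = (3.986e14 * 147722.2^2 / (4*pi^2))^(1/3)
r = 6.0398066e+07 m = 60398.0657 km
alt = r - R_E = 60398.0657 - 6371 = 54027.0657 km

54027.0657 km


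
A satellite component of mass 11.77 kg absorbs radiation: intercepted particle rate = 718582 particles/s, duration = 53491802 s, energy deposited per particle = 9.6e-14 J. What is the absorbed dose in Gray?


Total energy deposited = rate * time * E_per
  = 718582 * 53491802 * 9.6e-14 = 3.6901 J
Dose = E_total / mass = 3.6901 / 11.77
Dose = 0.313515 Gy

0.3135 Gy


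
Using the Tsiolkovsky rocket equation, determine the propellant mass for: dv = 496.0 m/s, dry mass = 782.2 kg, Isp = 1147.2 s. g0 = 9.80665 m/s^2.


ve = Isp * g0 = 1147.2 * 9.80665 = 11250.188880 m/s
mass ratio = exp(dv/ve) = exp(496.0/11250.188880) = 1.04507447
m_prop = m_dry * (mr - 1) = 782.2 * (1.04507447 - 1)
m_prop = 35.2573 kg

35.2573 kg


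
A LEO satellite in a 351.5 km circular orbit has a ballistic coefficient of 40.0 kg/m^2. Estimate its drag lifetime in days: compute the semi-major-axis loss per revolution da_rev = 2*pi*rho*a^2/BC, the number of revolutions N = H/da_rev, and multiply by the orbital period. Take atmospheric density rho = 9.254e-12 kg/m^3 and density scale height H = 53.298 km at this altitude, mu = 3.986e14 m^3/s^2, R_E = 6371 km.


a = R_E + alt = 6722.5000 km = 6.7225e+06 m
da_rev = 2*pi*rho*a^2/BC = 2*pi*9.254e-12*(6.7225e+06)^2/40.0 = 65.691775 m per revolution
N = H/da_rev = 53298.0000 m / 65.691775 m = 811.3345 revolutions
P = 2*pi*sqrt(a^3/mu) = 5485.3891 s
lifetime = N*P = 811.3345 * 5485.3891 = 4.4504851e+06 s = 51.5102 days

51.5102 days


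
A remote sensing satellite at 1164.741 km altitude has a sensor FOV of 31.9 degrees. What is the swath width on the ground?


FOV = 31.9 deg = 0.55676 rad
swath = 2 * alt * tan(FOV/2) = 2 * 1164.741 * tan(0.27838)
swath = 2 * 1164.741 * 0.2858012
swath = 665.7688 km

665.7688 km


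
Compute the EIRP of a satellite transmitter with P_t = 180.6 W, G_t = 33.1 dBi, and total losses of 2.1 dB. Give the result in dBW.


Pt = 180.6 W = 22.5672 dBW
EIRP = Pt_dBW + Gt - losses = 22.5672 + 33.1 - 2.1 = 53.5672 dBW

53.5672 dBW


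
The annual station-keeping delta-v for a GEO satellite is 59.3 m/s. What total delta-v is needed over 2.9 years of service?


dV = rate * years = 59.3 * 2.9
dV = 171.9700 m/s

171.9700 m/s


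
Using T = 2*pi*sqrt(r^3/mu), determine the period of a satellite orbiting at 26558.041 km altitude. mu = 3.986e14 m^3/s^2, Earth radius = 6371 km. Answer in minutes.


r = 32929.0410 km = 3.2929041e+07 m
T = 2*pi*sqrt(r^3/mu) = 2*pi*sqrt(3.5705675e+22 / 3.986e14)
T = 59467.5225 s = 991.1254 min

991.1254 minutes


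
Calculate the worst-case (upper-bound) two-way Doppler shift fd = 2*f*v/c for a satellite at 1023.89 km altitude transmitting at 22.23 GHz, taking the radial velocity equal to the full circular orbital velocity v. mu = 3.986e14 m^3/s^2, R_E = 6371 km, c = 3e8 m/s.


r = 7.39489e+06 m
v = sqrt(mu/r) = 7341.8040 m/s (worst-case radial velocity)
f = 22.23 GHz = 2.223e+10 Hz
fd = 2*f*v/c = 2*2.223e+10*7341.8040/3.0e+08
fd = 1.0880554e+06 Hz

1.0881e+06 Hz


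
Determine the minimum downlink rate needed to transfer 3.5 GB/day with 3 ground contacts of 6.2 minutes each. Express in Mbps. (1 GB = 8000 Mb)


total contact time = 3 * 6.2 * 60 = 1116.0000 s
data = 3.5 GB = 28000.0000 Mb
rate = 28000.0000 / 1116.0000 = 25.0896 Mbps

25.0896 Mbps


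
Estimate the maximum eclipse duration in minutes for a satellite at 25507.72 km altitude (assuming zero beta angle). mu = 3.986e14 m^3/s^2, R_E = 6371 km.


r = 31878.7200 km
T = 944.0854 min
Eclipse fraction = arcsin(R_E/r)/pi = arcsin(6371.0000/31878.7200)/pi
= arcsin(0.1998512)/pi = 0.06404587
Eclipse duration = 0.06404587 * 944.0854 = 60.4648 min

60.4648 minutes


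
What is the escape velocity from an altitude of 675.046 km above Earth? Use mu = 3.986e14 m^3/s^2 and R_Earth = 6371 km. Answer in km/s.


r = 6371.0 + 675.046 = 7046.0460 km = 7.046046e+06 m
v_esc = sqrt(2*mu/r) = sqrt(2*3.986e14 / 7.046046e+06)
v_esc = 10636.7979 m/s = 10.6368 km/s

10.6368 km/s


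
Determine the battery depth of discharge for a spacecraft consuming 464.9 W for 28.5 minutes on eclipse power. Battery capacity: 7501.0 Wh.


E_used = P * t / 60 = 464.9 * 28.5 / 60 = 220.8275 Wh
DOD = E_used / E_total * 100 = 220.8275 / 7501.0 * 100
DOD = 2.9440 %

2.9440 %


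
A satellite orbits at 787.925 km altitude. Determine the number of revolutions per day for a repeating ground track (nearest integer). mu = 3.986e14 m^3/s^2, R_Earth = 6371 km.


r = 7.158925e+06 m
T = 2*pi*sqrt(r^3/mu) = 6028.1346 s = 100.4689 min
revs/day = 1440 / 100.4689 = 14.3328
Rounded: 14 revolutions per day

14 revolutions per day


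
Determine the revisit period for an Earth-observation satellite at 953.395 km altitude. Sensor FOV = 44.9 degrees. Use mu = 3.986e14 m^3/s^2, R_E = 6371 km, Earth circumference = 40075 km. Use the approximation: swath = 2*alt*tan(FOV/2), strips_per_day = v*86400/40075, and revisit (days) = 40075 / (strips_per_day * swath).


swath = 2*953.395*tan(0.3918264) = 787.8695 km
v = sqrt(mu/r) = 7377.0507 m/s = 7.3771 km/s
strips/day = v*86400/40075 = 7.3771*86400/40075 = 15.9046
coverage/day = strips * swath = 15.9046 * 787.8695 = 12530.7558 km
revisit = 40075 / 12530.7558 = 3.1981 days

3.1981 days


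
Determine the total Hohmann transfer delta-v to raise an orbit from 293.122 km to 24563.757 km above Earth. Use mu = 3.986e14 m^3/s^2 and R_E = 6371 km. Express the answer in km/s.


r1 = 6664.1220 km = 6.664122e+06 m
r2 = 30934.7570 km = 3.0934757e+07 m
dv1 = sqrt(mu/r1)*(sqrt(2*r2/(r1+r2)) - 1) = 2186.9562 m/s
dv2 = sqrt(mu/r2)*(1 - sqrt(2*r1/(r1+r2))) = 1452.3979 m/s
total dv = |dv1| + |dv2| = 2186.9562 + 1452.3979 = 3639.3541 m/s = 3.6394 km/s

3.6394 km/s


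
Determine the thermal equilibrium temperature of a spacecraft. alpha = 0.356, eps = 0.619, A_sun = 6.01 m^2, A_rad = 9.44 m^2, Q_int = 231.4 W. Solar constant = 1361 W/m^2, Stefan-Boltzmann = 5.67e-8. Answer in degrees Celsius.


Numerator = alpha*S*A_sun + Q_int = 0.356*1361*6.01 + 231.4 = 3143.3412 W
Denominator = eps*sigma*A_rad = 0.619*5.67e-8*9.44 = 3.3131851e-07 W/K^4
T^4 = 9.4873695e+09 K^4
T = 312.0947 K = 38.9447 C

38.9447 degrees Celsius


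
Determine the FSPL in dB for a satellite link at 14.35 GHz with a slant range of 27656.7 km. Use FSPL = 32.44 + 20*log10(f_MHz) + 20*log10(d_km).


f = 14.35 GHz = 14350.0000 MHz
d = 27656.7 km
FSPL = 32.44 + 20*log10(14350.0000) + 20*log10(27656.7)
FSPL = 32.44 + 83.1370 + 88.8360
FSPL = 204.4130 dB

204.4130 dB


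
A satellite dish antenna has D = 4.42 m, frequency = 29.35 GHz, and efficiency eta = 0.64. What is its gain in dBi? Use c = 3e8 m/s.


lambda = c/f = 3e8 / 2.935e+10 = 0.01022147 m
G = eta*(pi*D/lambda)^2 = 0.64*(pi*4.42/0.01022147)^2
G = 1.1811307e+06 (linear)
G = 10*log10(1.1811307e+06) = 60.7230 dBi

60.7230 dBi


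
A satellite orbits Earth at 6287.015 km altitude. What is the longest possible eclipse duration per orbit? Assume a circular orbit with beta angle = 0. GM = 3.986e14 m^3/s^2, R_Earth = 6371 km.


r = 12658.0150 km
T = 236.2155 min
Eclipse fraction = arcsin(R_E/r)/pi = arcsin(6371.0000/12658.0150)/pi
= arcsin(0.5033175)/pi = 0.1678874
Eclipse duration = 0.1678874 * 236.2155 = 39.6576 min

39.6576 minutes


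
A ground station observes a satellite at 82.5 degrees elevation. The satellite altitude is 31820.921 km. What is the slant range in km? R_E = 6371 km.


h = 31820.921 km, el = 82.5 deg
d = -R_E*sin(el) + sqrt((R_E*sin(el))^2 + 2*R_E*h + h^2)
d = -6371.0000*sin(1.4399) + sqrt((6371.0000*0.9914449)^2 + 2*6371.0000*31820.921 + 31820.921^2)
d = 31866.3714 km

31866.3714 km


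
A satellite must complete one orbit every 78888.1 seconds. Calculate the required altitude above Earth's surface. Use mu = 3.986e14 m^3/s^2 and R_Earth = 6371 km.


T = 78888.1 s
r = (mu*T^2/(4*pi^2))^(1/3) = (3.986e14 * 78888.1^2 / (4*pi^2))^(1/3)
r = 3.9755771e+07 m = 39755.7713 km
alt = r - R_E = 39755.7713 - 6371 = 33384.7713 km

33384.7713 km


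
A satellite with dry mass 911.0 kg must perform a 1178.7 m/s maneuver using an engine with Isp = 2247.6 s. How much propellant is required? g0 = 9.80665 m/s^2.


ve = Isp * g0 = 2247.6 * 9.80665 = 22041.426540 m/s
mass ratio = exp(dv/ve) = exp(1178.7/22041.426540) = 1.05493228
m_prop = m_dry * (mr - 1) = 911.0 * (1.05493228 - 1)
m_prop = 50.0433 kg

50.0433 kg


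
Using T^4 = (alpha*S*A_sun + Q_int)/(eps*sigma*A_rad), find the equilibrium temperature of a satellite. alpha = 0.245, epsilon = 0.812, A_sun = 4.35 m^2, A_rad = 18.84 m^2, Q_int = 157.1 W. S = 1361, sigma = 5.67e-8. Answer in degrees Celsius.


Numerator = alpha*S*A_sun + Q_int = 0.245*1361*4.35 + 157.1 = 1607.5857 W
Denominator = eps*sigma*A_rad = 0.812*5.67e-8*18.84 = 8.6740114e-07 W/K^4
T^4 = 1.853336e+09 K^4
T = 207.4859 K = -65.6641 C

-65.6641 degrees Celsius


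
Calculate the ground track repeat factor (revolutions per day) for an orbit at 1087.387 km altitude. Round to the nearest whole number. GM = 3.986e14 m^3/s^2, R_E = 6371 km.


r = 7.458387e+06 m
T = 2*pi*sqrt(r^3/mu) = 6410.3035 s = 106.8384 min
revs/day = 1440 / 106.8384 = 13.4783
Rounded: 13 revolutions per day

13 revolutions per day


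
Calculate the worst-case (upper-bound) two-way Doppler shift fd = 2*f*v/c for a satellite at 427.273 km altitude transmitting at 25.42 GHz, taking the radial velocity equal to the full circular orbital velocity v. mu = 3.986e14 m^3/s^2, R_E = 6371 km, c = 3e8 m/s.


r = 6.798273e+06 m
v = sqrt(mu/r) = 7657.1886 m/s (worst-case radial velocity)
f = 25.42 GHz = 2.542e+10 Hz
fd = 2*f*v/c = 2*2.542e+10*7657.1886/3.0e+08
fd = 1.2976382e+06 Hz

1.2976e+06 Hz


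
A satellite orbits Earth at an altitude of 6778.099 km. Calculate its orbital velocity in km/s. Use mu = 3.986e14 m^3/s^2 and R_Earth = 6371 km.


r = R_E + alt = 6371.0 + 6778.099 = 13149.0990 km = 1.3149099e+07 m
v = sqrt(mu/r) = sqrt(3.986e14 / 1.3149099e+07) = 5505.8028 m/s = 5.5058 km/s

5.5058 km/s


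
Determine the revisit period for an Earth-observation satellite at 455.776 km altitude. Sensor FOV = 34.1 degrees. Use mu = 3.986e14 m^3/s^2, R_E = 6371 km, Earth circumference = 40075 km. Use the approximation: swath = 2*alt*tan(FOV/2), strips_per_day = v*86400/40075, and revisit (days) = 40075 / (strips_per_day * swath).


swath = 2*455.776*tan(0.2975786) = 279.5595 km
v = sqrt(mu/r) = 7641.1869 m/s = 7.6412 km/s
strips/day = v*86400/40075 = 7.6412*86400/40075 = 16.4741
coverage/day = strips * swath = 16.4741 * 279.5595 = 4605.4838 km
revisit = 40075 / 4605.4838 = 8.7016 days

8.7016 days


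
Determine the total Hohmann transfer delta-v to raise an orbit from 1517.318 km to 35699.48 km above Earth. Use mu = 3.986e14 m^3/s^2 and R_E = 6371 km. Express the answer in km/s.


r1 = 7888.3180 km = 7.888318e+06 m
r2 = 42070.4800 km = 4.207048e+07 m
dv1 = sqrt(mu/r1)*(sqrt(2*r2/(r1+r2)) - 1) = 2116.6908 m/s
dv2 = sqrt(mu/r2)*(1 - sqrt(2*r1/(r1+r2))) = 1348.3389 m/s
total dv = |dv1| + |dv2| = 2116.6908 + 1348.3389 = 3465.0297 m/s = 3.4650 km/s

3.4650 km/s


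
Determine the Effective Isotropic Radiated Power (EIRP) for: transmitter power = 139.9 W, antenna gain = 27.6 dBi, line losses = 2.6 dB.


Pt = 139.9 W = 21.4582 dBW
EIRP = Pt_dBW + Gt - losses = 21.4582 + 27.6 - 2.6 = 46.4582 dBW

46.4582 dBW


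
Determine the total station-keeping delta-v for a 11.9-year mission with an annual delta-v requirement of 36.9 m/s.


dV = rate * years = 36.9 * 11.9
dV = 439.1100 m/s

439.1100 m/s


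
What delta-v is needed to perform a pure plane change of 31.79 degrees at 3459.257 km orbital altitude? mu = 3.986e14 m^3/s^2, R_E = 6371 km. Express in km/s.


r = 9830.2570 km = 9.830257e+06 m
V = sqrt(mu/r) = 6367.7530 m/s
di = 31.79 deg = 0.5548402 rad
dV = 2*V*sin(di/2) = 2*6367.7530*sin(0.2774201)
dV = 3487.9404 m/s = 3.4879 km/s

3.4879 km/s


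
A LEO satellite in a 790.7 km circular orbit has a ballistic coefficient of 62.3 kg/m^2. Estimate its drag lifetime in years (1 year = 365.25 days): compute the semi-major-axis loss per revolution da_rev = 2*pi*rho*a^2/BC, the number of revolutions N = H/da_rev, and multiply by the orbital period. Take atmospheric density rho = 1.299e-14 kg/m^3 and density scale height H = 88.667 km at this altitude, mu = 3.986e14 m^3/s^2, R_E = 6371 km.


a = R_E + alt = 7161.7000 km = 7.1617e+06 m
da_rev = 2*pi*rho*a^2/BC = 2*pi*1.299e-14*(7.1617e+06)^2/62.3 = 0.0671944219 m per revolution
N = H/da_rev = 88667.0000 m / 0.0671944219 m = 1.3195589e+06 revolutions
P = 2*pi*sqrt(a^3/mu) = 6031.6399 s
lifetime = N*P = 1.3195589e+06 * 6031.6399 = 7.9591044e+09 s = 92119.2637 days
years = 92119.2637 / 365.25 = 252.2088 years

252.2088 years


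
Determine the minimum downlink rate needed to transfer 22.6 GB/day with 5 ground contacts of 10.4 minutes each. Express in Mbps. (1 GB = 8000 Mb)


total contact time = 5 * 10.4 * 60 = 3120.0000 s
data = 22.6 GB = 180800.0000 Mb
rate = 180800.0000 / 3120.0000 = 57.9487 Mbps

57.9487 Mbps


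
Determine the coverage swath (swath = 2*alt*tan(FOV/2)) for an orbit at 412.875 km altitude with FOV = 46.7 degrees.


FOV = 46.7 deg = 0.8150688 rad
swath = 2 * alt * tan(FOV/2) = 2 * 412.875 * tan(0.4075344)
swath = 2 * 412.875 * 0.431703
swath = 356.4787 km

356.4787 km


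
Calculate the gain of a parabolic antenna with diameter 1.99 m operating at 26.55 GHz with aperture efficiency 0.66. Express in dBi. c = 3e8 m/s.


lambda = c/f = 3e8 / 2.655e+10 = 0.01129944 m
G = eta*(pi*D/lambda)^2 = 0.66*(pi*1.99/0.01129944)^2
G = 202039.5419 (linear)
G = 10*log10(202039.5419) = 53.0544 dBi

53.0544 dBi


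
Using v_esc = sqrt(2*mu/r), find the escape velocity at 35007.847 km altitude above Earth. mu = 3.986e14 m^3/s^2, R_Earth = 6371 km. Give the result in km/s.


r = 6371.0 + 35007.847 = 41378.8470 km = 4.1378847e+07 m
v_esc = sqrt(2*mu/r) = sqrt(2*3.986e14 / 4.1378847e+07)
v_esc = 4389.2918 m/s = 4.3893 km/s

4.3893 km/s


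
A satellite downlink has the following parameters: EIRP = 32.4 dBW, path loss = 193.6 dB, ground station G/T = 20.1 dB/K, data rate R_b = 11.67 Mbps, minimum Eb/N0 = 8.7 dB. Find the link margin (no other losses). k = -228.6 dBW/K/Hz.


C/N0 = EIRP - FSPL + G/T - k = 32.4 - 193.6 + 20.1 - (-228.6)
C/N0 = 87.5000 dB-Hz
R_b = 11.67 Mbps = 1.167e+07 bps -> 10*log10(R_b) = 70.6707 dB-Hz
Eb/N0 = C/N0 - 10*log10(R_b) = 87.5000 - 70.6707 = 16.8293 dB
Margin = Eb/N0 - Eb/N0_req = 16.8293 - 8.7 = 8.1293 dB (link closes)

8.1293 dB


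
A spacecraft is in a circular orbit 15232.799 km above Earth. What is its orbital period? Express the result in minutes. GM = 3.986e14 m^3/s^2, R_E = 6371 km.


r = 21603.7990 km = 2.1603799e+07 m
T = 2*pi*sqrt(r^3/mu) = 2*pi*sqrt(1.0083014e+22 / 3.986e14)
T = 31601.4066 s = 526.6901 min

526.6901 minutes


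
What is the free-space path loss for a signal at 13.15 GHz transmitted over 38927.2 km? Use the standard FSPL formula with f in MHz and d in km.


f = 13.15 GHz = 13150.0000 MHz
d = 38927.2 km
FSPL = 32.44 + 20*log10(13150.0000) + 20*log10(38927.2)
FSPL = 32.44 + 82.3785 + 91.8051
FSPL = 206.6236 dB

206.6236 dB


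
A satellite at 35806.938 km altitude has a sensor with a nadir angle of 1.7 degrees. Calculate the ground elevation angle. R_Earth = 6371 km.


r = R_E + alt = 42177.9380 km
Law of sines in the satellite / Earth-center / ground-point triangle:
  sin(nadir)/R_E = sin(90 + el)/r  =>  cos(el) = (r/R_E)*sin(nadir)
cos(el) = (42177.9380 / 6371.0000) * sin(1.7 deg) = 0.1963995
el = arccos(0.1963995) = 78.6735 deg
(Earth-central angle = 90 - nadir - el = 9.6265 deg)

78.6735 degrees


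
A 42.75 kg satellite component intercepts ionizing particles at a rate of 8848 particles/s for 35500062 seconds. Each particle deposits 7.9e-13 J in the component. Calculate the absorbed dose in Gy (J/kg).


Total energy deposited = rate * time * E_per
  = 8848 * 35500062 * 7.9e-13 = 0.2481426 J
Dose = E_total / mass = 0.2481426 / 42.75
Dose = 0.005804505 Gy

0.0058 Gy


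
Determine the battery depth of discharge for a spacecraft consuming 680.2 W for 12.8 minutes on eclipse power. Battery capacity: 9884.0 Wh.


E_used = P * t / 60 = 680.2 * 12.8 / 60 = 145.1093 Wh
DOD = E_used / E_total * 100 = 145.1093 / 9884.0 * 100
DOD = 1.4681 %

1.4681 %


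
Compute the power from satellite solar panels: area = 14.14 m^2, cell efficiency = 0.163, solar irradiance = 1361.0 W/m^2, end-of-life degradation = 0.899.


P = area * eta * S * degradation
P = 14.14 * 0.163 * 1361.0 * 0.899
P = 2820.0372 W

2820.0372 W


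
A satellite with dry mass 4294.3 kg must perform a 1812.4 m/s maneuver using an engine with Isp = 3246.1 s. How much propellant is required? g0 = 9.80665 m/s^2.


ve = Isp * g0 = 3246.1 * 9.80665 = 31833.366565 m/s
mass ratio = exp(dv/ve) = exp(1812.4/31833.366565) = 1.05858591
m_prop = m_dry * (mr - 1) = 4294.3 * (1.05858591 - 1)
m_prop = 251.5855 kg

251.5855 kg


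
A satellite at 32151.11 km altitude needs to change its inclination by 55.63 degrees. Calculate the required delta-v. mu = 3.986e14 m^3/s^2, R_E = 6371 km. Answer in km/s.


r = 38522.1100 km = 3.852211e+07 m
V = sqrt(mu/r) = 3216.7226 m/s
di = 55.63 deg = 0.9709267 rad
dV = 2*V*sin(di/2) = 2*3216.7226*sin(0.4854633)
dV = 3001.9627 m/s = 3.0020 km/s

3.0020 km/s


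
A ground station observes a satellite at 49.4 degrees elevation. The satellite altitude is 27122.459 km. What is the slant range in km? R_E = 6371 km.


h = 27122.459 km, el = 49.4 deg
d = -R_E*sin(el) + sqrt((R_E*sin(el))^2 + 2*R_E*h + h^2)
d = -6371.0000*sin(0.8621927) + sqrt((6371.0000*0.7592713)^2 + 2*6371.0000*27122.459 + 27122.459^2)
d = 28398.5336 km

28398.5336 km


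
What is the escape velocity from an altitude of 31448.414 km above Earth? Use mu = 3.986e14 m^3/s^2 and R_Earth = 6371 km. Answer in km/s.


r = 6371.0 + 31448.414 = 37819.4140 km = 3.7819414e+07 m
v_esc = sqrt(2*mu/r) = sqrt(2*3.986e14 / 3.7819414e+07)
v_esc = 4591.2004 m/s = 4.5912 km/s

4.5912 km/s


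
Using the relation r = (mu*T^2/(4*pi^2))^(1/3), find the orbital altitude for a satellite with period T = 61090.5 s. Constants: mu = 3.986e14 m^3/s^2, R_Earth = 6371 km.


T = 61090.5 s
r = (mu*T^2/(4*pi^2))^(1/3) = (3.986e14 * 61090.5^2 / (4*pi^2))^(1/3)
r = 3.3525478e+07 m = 33525.4775 km
alt = r - R_E = 33525.4775 - 6371 = 27154.4775 km

27154.4775 km


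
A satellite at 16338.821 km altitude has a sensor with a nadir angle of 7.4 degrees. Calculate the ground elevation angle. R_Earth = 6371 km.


r = R_E + alt = 22709.8210 km
Law of sines in the satellite / Earth-center / ground-point triangle:
  sin(nadir)/R_E = sin(90 + el)/r  =>  cos(el) = (r/R_E)*sin(nadir)
cos(el) = (22709.8210 / 6371.0000) * sin(7.4 deg) = 0.4590998
el = arccos(0.4590998) = 62.6710 deg
(Earth-central angle = 90 - nadir - el = 19.9290 deg)

62.6710 degrees


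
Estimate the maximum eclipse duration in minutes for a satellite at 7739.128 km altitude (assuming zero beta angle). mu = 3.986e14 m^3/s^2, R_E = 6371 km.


r = 14110.1280 km
T = 278.0074 min
Eclipse fraction = arcsin(R_E/r)/pi = arcsin(6371.0000/14110.1280)/pi
= arcsin(0.4515196)/pi = 0.1491179
Eclipse duration = 0.1491179 * 278.0074 = 41.4559 min

41.4559 minutes


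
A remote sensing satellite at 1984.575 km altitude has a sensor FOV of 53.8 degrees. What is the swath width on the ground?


FOV = 53.8 deg = 0.9389871 rad
swath = 2 * alt * tan(FOV/2) = 2 * 1984.575 * tan(0.4694936)
swath = 2 * 1984.575 * 0.507329
swath = 2013.6647 km

2013.6647 km


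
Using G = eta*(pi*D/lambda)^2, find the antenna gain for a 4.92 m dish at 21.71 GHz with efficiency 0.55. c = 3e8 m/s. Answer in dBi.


lambda = c/f = 3e8 / 2.171e+10 = 0.01381852 m
G = eta*(pi*D/lambda)^2 = 0.55*(pi*4.92/0.01381852)^2
G = 688128.8686 (linear)
G = 10*log10(688128.8686) = 58.3767 dBi

58.3767 dBi


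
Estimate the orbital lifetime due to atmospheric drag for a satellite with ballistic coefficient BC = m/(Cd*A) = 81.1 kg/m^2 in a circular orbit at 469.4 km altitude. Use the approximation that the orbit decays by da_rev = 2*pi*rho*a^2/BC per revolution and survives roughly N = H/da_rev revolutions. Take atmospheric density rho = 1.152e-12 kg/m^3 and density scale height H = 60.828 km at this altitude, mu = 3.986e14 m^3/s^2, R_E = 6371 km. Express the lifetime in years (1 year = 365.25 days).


a = R_E + alt = 6840.4000 km = 6.8404e+06 m
da_rev = 2*pi*rho*a^2/BC = 2*pi*1.152e-12*(6.8404e+06)^2/81.1 = 4.176135 m per revolution
N = H/da_rev = 60828.0000 m / 4.176135 m = 14565.6224 revolutions
P = 2*pi*sqrt(a^3/mu) = 5630.3251 s
lifetime = N*P = 14565.6224 * 5630.3251 = 8.2009189e+07 s = 949.1804 days
years = 949.1804 / 365.25 = 2.5987 years

2.5987 years


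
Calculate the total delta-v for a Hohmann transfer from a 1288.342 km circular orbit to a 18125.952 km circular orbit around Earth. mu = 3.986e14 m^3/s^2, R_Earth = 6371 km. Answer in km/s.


r1 = 7659.3420 km = 7.659342e+06 m
r2 = 24496.9520 km = 2.4496952e+07 m
dv1 = sqrt(mu/r1)*(sqrt(2*r2/(r1+r2)) - 1) = 1690.5823 m/s
dv2 = sqrt(mu/r2)*(1 - sqrt(2*r1/(r1+r2))) = 1249.6484 m/s
total dv = |dv1| + |dv2| = 1690.5823 + 1249.6484 = 2940.2308 m/s = 2.9402 km/s

2.9402 km/s


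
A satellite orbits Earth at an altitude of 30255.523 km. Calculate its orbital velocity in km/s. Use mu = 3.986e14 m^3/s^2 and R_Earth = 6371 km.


r = R_E + alt = 6371.0 + 30255.523 = 36626.5230 km = 3.6626523e+07 m
v = sqrt(mu/r) = sqrt(3.986e14 / 3.6626523e+07) = 3298.9125 m/s = 3.2989 km/s

3.2989 km/s


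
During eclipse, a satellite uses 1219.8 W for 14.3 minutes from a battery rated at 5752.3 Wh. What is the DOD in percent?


E_used = P * t / 60 = 1219.8 * 14.3 / 60 = 290.7190 Wh
DOD = E_used / E_total * 100 = 290.7190 / 5752.3 * 100
DOD = 5.0540 %

5.0540 %


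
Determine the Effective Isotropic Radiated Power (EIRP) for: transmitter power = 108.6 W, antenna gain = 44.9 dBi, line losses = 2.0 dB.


Pt = 108.6 W = 20.3583 dBW
EIRP = Pt_dBW + Gt - losses = 20.3583 + 44.9 - 2.0 = 63.2583 dBW

63.2583 dBW


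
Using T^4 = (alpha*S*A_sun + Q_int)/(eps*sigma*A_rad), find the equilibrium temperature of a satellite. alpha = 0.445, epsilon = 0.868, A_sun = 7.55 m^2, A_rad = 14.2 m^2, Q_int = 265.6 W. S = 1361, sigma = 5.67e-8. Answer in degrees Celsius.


Numerator = alpha*S*A_sun + Q_int = 0.445*1361*7.55 + 265.6 = 4838.2198 W
Denominator = eps*sigma*A_rad = 0.868*5.67e-8*14.2 = 6.9886152e-07 W/K^4
T^4 = 6.9230021e+09 K^4
T = 288.4520 K = 15.3020 C

15.3020 degrees Celsius


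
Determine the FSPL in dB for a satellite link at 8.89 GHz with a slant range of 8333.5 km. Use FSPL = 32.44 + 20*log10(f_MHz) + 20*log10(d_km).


f = 8.89 GHz = 8890.0000 MHz
d = 8333.5 km
FSPL = 32.44 + 20*log10(8890.0000) + 20*log10(8333.5)
FSPL = 32.44 + 78.9780 + 78.4165
FSPL = 189.8346 dB

189.8346 dB


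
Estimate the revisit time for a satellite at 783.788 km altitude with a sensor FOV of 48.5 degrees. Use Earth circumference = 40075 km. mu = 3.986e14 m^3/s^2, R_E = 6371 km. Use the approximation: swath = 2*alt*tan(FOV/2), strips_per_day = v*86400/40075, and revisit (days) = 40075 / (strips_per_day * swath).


swath = 2*783.788*tan(0.4232423) = 706.1415 km
v = sqrt(mu/r) = 7463.9765 m/s = 7.4640 km/s
strips/day = v*86400/40075 = 7.4640*86400/40075 = 16.0920
coverage/day = strips * swath = 16.0920 * 706.1415 = 11363.2408 km
revisit = 40075 / 11363.2408 = 3.5267 days

3.5267 days


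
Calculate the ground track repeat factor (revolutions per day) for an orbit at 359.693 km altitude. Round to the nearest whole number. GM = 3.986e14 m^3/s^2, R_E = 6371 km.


r = 6.730693e+06 m
T = 2*pi*sqrt(r^3/mu) = 5495.4201 s = 91.5903 min
revs/day = 1440 / 91.5903 = 15.7222
Rounded: 16 revolutions per day

16 revolutions per day


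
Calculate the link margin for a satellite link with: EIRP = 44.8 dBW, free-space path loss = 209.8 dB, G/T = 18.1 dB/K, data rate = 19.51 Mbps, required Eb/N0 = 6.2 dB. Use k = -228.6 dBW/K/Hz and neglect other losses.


C/N0 = EIRP - FSPL + G/T - k = 44.8 - 209.8 + 18.1 - (-228.6)
C/N0 = 81.7000 dB-Hz
R_b = 19.51 Mbps = 1.951e+07 bps -> 10*log10(R_b) = 72.9026 dB-Hz
Eb/N0 = C/N0 - 10*log10(R_b) = 81.7000 - 72.9026 = 8.7974 dB
Margin = Eb/N0 - Eb/N0_req = 8.7974 - 6.2 = 2.5974 dB (link closes)

2.5974 dB


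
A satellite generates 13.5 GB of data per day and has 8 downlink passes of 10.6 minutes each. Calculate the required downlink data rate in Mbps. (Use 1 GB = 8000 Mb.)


total contact time = 8 * 10.6 * 60 = 5088.0000 s
data = 13.5 GB = 108000.0000 Mb
rate = 108000.0000 / 5088.0000 = 21.2264 Mbps

21.2264 Mbps


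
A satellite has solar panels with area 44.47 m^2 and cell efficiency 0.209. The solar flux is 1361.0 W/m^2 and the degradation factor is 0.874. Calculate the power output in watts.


P = area * eta * S * degradation
P = 44.47 * 0.209 * 1361.0 * 0.874
P = 11055.6167 W

11055.6167 W


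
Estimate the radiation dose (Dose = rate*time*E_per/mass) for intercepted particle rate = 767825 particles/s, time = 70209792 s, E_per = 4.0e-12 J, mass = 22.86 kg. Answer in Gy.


Total energy deposited = rate * time * E_per
  = 767825 * 70209792 * 4.0e-12 = 215.6353 J
Dose = E_total / mass = 215.6353 / 22.86
Dose = 9.4329 Gy

9.4329 Gy


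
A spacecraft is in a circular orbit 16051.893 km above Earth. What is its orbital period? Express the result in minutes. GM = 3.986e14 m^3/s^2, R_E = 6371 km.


r = 22422.8930 km = 2.2422893e+07 m
T = 2*pi*sqrt(r^3/mu) = 2*pi*sqrt(1.127392e+22 / 3.986e14)
T = 33415.5557 s = 556.9259 min

556.9259 minutes


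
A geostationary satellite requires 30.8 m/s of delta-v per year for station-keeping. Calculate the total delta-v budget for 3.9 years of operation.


dV = rate * years = 30.8 * 3.9
dV = 120.1200 m/s

120.1200 m/s


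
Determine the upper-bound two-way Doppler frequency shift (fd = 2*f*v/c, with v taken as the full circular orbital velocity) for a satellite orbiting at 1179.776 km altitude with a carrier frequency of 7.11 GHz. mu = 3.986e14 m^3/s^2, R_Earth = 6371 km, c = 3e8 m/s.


r = 7.550776e+06 m
v = sqrt(mu/r) = 7265.6229 m/s (worst-case radial velocity)
f = 7.11 GHz = 7.11e+09 Hz
fd = 2*f*v/c = 2*7.11e+09*7265.6229/3.0e+08
fd = 344390.5258 Hz

344390.5258 Hz


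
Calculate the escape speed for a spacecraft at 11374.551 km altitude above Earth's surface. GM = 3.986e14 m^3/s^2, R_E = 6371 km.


r = 6371.0 + 11374.551 = 17745.5510 km = 1.7745551e+07 m
v_esc = sqrt(2*mu/r) = sqrt(2*3.986e14 / 1.7745551e+07)
v_esc = 6702.5321 m/s = 6.7025 km/s

6.7025 km/s


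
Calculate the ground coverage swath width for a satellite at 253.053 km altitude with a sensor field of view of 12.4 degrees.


FOV = 12.4 deg = 0.2164208 rad
swath = 2 * alt * tan(FOV/2) = 2 * 253.053 * tan(0.1082104)
swath = 2 * 253.053 * 0.1086348
swath = 54.9807 km

54.9807 km


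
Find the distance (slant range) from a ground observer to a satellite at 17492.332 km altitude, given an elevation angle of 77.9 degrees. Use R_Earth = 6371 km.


h = 17492.332 km, el = 77.9 deg
d = -R_E*sin(el) + sqrt((R_E*sin(el))^2 + 2*R_E*h + h^2)
d = -6371.0000*sin(1.3596) + sqrt((6371.0000*0.9777832)^2 + 2*6371.0000*17492.332 + 17492.332^2)
d = 17596.4765 km

17596.4765 km


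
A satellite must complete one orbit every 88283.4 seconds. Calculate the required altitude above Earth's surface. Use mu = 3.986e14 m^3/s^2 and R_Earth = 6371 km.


T = 88283.4 s
r = (mu*T^2/(4*pi^2))^(1/3) = (3.986e14 * 88283.4^2 / (4*pi^2))^(1/3)
r = 4.2852736e+07 m = 42852.7358 km
alt = r - R_E = 42852.7358 - 6371 = 36481.7358 km

36481.7358 km


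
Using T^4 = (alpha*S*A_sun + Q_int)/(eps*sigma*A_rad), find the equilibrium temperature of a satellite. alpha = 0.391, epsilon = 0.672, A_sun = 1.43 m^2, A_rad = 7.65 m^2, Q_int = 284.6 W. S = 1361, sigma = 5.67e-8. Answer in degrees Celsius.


Numerator = alpha*S*A_sun + Q_int = 0.391*1361*1.43 + 284.6 = 1045.5759 W
Denominator = eps*sigma*A_rad = 0.672*5.67e-8*7.65 = 2.9148336e-07 W/K^4
T^4 = 3.5870862e+09 K^4
T = 244.7290 K = -28.4210 C

-28.4210 degrees Celsius


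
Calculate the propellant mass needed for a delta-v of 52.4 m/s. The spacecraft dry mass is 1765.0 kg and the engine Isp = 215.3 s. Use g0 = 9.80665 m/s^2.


ve = Isp * g0 = 215.3 * 9.80665 = 2111.371745 m/s
mass ratio = exp(dv/ve) = exp(52.4/2111.371745) = 1.02512852
m_prop = m_dry * (mr - 1) = 1765.0 * (1.02512852 - 1)
m_prop = 44.3518 kg

44.3518 kg


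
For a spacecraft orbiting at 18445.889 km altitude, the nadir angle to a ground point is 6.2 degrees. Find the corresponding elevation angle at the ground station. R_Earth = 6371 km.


r = R_E + alt = 24816.8890 km
Law of sines in the satellite / Earth-center / ground-point triangle:
  sin(nadir)/R_E = sin(90 + el)/r  =>  cos(el) = (r/R_E)*sin(nadir)
cos(el) = (24816.8890 / 6371.0000) * sin(6.2 deg) = 0.4206887
el = arccos(0.4206887) = 65.1219 deg
(Earth-central angle = 90 - nadir - el = 18.6781 deg)

65.1219 degrees


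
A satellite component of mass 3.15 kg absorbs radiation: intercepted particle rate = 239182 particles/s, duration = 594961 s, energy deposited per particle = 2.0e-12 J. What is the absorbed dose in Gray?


Total energy deposited = rate * time * E_per
  = 239182 * 594961 * 2.0e-12 = 0.2846079 J
Dose = E_total / mass = 0.2846079 / 3.15
Dose = 0.09035172 Gy

0.0904 Gy


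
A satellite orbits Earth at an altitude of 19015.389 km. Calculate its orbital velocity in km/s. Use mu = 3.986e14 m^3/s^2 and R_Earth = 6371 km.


r = R_E + alt = 6371.0 + 19015.389 = 25386.3890 km = 2.5386389e+07 m
v = sqrt(mu/r) = sqrt(3.986e14 / 2.5386389e+07) = 3962.4900 m/s = 3.9625 km/s

3.9625 km/s


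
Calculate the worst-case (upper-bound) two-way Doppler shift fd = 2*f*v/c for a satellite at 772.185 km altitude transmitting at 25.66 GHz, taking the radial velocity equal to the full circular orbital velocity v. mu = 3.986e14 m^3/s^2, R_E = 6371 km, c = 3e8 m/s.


r = 7.143185e+06 m
v = sqrt(mu/r) = 7470.0361 m/s (worst-case radial velocity)
f = 25.66 GHz = 2.566e+10 Hz
fd = 2*f*v/c = 2*2.566e+10*7470.0361/3.0e+08
fd = 1.2778742e+06 Hz

1.2779e+06 Hz


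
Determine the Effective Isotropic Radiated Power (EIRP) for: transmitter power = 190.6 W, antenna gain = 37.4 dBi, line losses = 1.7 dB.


Pt = 190.6 W = 22.8012 dBW
EIRP = Pt_dBW + Gt - losses = 22.8012 + 37.4 - 1.7 = 58.5012 dBW

58.5012 dBW


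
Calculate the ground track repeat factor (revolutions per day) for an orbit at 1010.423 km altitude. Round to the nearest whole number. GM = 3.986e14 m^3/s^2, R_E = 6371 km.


r = 7.381423e+06 m
T = 2*pi*sqrt(r^3/mu) = 6311.3369 s = 105.1889 min
revs/day = 1440 / 105.1889 = 13.6897
Rounded: 14 revolutions per day

14 revolutions per day
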